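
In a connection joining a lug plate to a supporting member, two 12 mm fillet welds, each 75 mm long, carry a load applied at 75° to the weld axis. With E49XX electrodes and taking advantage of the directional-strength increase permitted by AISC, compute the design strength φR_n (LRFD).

E49XX → F_EXX = 490 MPa.
t_e = 0.707 × 12 = 8.484 mm; A_we = 8.484 × 150 = 1273 mm².
Directional factor: 1.0 + 0.5 sin^1.5(75°) = 1.475.
F_nw = 0.6 × 490 × 1.475 = 433.6 MPa.
φR_n = 0.75 × 433.6 × 1273 × 10⁻³ = 413.8 kN.

φR_n ≈ 414 kN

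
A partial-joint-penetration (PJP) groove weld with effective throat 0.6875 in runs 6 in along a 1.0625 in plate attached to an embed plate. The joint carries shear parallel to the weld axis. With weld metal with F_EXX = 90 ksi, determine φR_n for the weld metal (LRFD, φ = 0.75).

Effective throat (given) t_e = 0.6875 in.
A_we = 0.6875 × 6 = 4.125 in².
F_nw = 0.6 F_EXX = 54 ksi.
φR_n = 0.75 × 54 × 4.125 = 167.1 kip.

φR_n ≈ 167 kip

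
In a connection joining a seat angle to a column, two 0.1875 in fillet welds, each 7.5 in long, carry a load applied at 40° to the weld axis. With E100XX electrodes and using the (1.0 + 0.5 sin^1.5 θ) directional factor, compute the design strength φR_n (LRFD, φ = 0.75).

E100XX → F_EXX = 100 ksi.
t_e = 0.707 × 0.1875 = 0.1326 in; A_we = 0.1326 × 15 = 1.988 in².
Directional factor: 1.0 + 0.5 sin^1.5(40°) = 1.258.
F_nw = 0.6 × 100 × 1.258 = 75.46 ksi.
φR_n = 0.75 × 75.46 × 1.988 = 112.5 kips.

φR_n ≈ 113 kips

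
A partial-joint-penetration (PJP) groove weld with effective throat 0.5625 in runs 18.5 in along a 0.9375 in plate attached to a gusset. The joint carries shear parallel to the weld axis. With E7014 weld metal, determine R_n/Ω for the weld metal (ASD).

E70XX → F_EXX = 70 ksi.
Effective throat (given) t_e = 0.5625 in.
A_we = 0.5625 × 18.5 = 10.41 in².
F_nw = 0.6 F_EXX = 42 ksi.
R_n/Ω = (42 × 10.41) / 2.0 = 218.5 kip.

R_n/Ω ≈ 219 kip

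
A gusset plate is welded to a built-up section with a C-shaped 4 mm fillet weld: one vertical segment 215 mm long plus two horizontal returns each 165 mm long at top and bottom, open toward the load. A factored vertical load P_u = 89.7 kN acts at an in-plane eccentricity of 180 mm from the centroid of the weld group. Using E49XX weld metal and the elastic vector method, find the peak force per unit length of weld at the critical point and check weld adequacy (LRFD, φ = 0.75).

E49XX → F_EXX = 490 MPa.
Total weld length L_w = 545 mm. Treat welds as unit-width lines.
Centroid: x̄ = 2×165×82.5 / 545 = 49.95 mm from the vertical weld.
Polar moment about centroid: J = I_x + I_y = [215³/12 + 2×165×107.5²] + [215×49.95² + 2(165³/12 + 165×32.55²)] = 6277000 mm³.
Direct shear f_v = P/L_w = 89.7×10³ / 545 = 164.6 N/mm (vertical).
Torsion M = P·e = 89.7×10³ × 180 = 16146000 N·mm.
Critical point at (x, y) = (115, 107.5) from centroid. f_tx = M·y/J = 276.5 N/mm; f_ty = M·x/J = 295.9 N/mm.
Resultant f_max = √[f_tx² + (f_v + f_ty)²] = √[276.5² + (164.6 + 295.9)²] = 537.2 N/mm.
Capacity per unit length: φr_n = 0.75 × 0.6 × 490 × (0.707 × 4) = 623.6 N/mm.
537.2 ≤ 623.6 → adequate.

f_max ≈ 537 N/mm; adequate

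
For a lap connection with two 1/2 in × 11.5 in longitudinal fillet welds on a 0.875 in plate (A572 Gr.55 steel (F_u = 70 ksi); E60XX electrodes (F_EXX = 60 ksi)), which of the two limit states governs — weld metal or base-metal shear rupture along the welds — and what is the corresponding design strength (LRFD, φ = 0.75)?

φR_n ≈ 220 kip (weld metal governs)

t_e = 0.707 × 0.5 = 0.3535 in; L = 23 in.
Weld metal: φR_n = 0.75 × 0.6 × 60 × 0.3535 × 23 = 219.5 kip.
Base metal (shear rupture): φR_n = 0.75 × 0.6 × 70 × 0.875 × 23 = 633.9 kip.
Governing: weld metal.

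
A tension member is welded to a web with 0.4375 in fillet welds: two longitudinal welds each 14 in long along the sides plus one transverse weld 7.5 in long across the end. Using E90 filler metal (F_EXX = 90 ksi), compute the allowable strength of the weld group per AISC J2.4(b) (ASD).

t_e = 0.707 × 0.4375 = 0.3093 in.
R_nwl = 0.6 × 90 × 0.3093 × 28 = 467.7 kips (longitudinal, 2 welds).
R_nwt = 0.6 × 90 × 0.3093 × 7.5 = 125.3 kips (transverse, base value).
(i) R_nwl + R_nwt = 593 kips; (ii) 0.85 R_nwl + 1.5 R_nwt = 585.4 kips.
R_n = max = 593 kips [governs: (i)]; R_n/Ω = 296.5 kips.

R_n/Ω ≈ 296 kips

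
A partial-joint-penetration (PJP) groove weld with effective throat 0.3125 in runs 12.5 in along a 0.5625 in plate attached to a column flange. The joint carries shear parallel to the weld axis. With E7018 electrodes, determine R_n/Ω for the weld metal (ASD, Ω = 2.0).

E70XX → F_EXX = 70 ksi.
Effective throat (given) t_e = 0.3125 in.
A_we = 0.3125 × 12.5 = 3.906 in².
F_nw = 0.6 F_EXX = 42 ksi.
R_n/Ω = (42 × 3.906) / 2.0 = 82.03 kips.

R_n/Ω ≈ 82 kips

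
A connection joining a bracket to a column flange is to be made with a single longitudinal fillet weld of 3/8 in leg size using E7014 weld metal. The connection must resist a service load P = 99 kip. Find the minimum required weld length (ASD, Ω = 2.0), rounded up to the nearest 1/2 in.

L = 18 in

E70XX → F_EXX = 70 ksi.
Throat t_e = 0.707 × 0.375 = 0.2651 in.
r_n/Ω = (0.6 × 70 × 0.2651) / 2.0 = 5.568 kip/in.
L_req = P / (r_n/Ω) = 99 / 5.568 = 17.78 in total.
Round up → use L = 18 in.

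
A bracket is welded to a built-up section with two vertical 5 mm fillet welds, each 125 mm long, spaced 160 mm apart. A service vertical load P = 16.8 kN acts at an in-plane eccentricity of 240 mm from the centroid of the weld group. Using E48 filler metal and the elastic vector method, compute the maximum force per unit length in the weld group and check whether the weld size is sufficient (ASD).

f_max ≈ 269 N/mm; adequate

E48XX → F_EXX = 480 MPa.
Total weld length L_w = 250 mm. Treat welds as unit-width lines.
Polar moment about centroid: J = 2[d³/12 + d(b/2)²] = 2[125³/12 + 125×80²] = 1926000 mm³.
Direct shear f_v = P/L_w = 16.8×10³ / 250 = 67.2 N/mm (vertical).
Torsion M = P·e = 16.8×10³ × 240 = 4032000 N·mm.
Critical point at (x, y) = (80, 62.5) from centroid. f_tx = M·y/J = 130.9 N/mm; f_ty = M·x/J = 167.5 N/mm.
Resultant f_max = √[f_tx² + (f_v + f_ty)²] = √[130.9² + (67.2 + 167.5)²] = 268.7 N/mm.
Capacity per unit length: r_n/Ω = (1/2.0) × 0.6 × 480 × (0.707 × 5) = 509 N/mm.
268.7 ≤ 509 → adequate.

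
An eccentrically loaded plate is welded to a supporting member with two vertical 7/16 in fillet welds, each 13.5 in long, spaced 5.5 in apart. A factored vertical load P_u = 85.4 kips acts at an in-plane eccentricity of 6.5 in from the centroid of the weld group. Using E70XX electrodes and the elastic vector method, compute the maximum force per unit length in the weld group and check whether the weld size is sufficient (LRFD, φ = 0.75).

f_max ≈ 8.31 kip/in; adequate

E70XX → F_EXX = 70 ksi.
Total weld length L_w = 27 in. Treat welds as unit-width lines.
Polar moment about centroid: J = 2[d³/12 + d(b/2)²] = 2[13.5³/12 + 13.5×2.75²] = 614.2 in³.
Direct shear f_v = P/L_w = 85.4 / 27 = 3.163 kip/in (vertical).
Torsion M = P·e = 85.4 × 6.5 = 555.1 kip·in.
Critical point at (x, y) = (2.75, 6.75) from centroid. f_tx = M·y/J = 6.1 kip/in; f_ty = M·x/J = 2.485 kip/in.
Resultant f_max = √[f_tx² + (f_v + f_ty)²] = √[6.1² + (3.163 + 2.485)²] = 8.313 kip/in.
Capacity per unit length: φr_n = 0.75 × 0.6 × 70 × (0.707 × 0.4375) = 9.743 kip/in.
8.313 ≤ 9.743 → adequate.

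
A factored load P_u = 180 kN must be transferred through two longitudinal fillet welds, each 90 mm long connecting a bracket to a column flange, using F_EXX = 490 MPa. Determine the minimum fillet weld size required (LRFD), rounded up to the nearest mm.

Total weld length L = 180 mm.
Required throat t_e = P_u / (φ × 0.6 F_EXX × L) = 180 / (0.75 × 0.6 × 490 × 180 × 10⁻³) = 4.535 mm.
Required leg w = t_e / 0.707 = 6.415 mm → use 7 mm.

w = 7 mm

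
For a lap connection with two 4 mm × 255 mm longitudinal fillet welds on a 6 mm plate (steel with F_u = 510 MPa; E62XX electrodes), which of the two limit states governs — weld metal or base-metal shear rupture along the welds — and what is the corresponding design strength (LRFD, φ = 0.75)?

E62XX → F_EXX = 620 MPa.
t_e = 0.707 × 4 = 2.828 mm; L = 510 mm.
Weld metal: φR_n = 0.75 × 0.6 × 620 × 2.828 × 510 × 10⁻³ = 402.4 kN.
Base metal (shear rupture): φR_n = 0.75 × 0.6 × 510 × 6 × 510 × 10⁻³ = 702.3 kN.
Governing: weld metal.

φR_n ≈ 402 kN (weld metal governs)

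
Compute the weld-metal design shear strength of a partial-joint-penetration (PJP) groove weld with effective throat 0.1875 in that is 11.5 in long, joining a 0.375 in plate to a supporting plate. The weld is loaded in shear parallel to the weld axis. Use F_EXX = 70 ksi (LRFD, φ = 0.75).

φR_n ≈ 67.9 kip

Effective throat (given) t_e = 0.1875 in.
A_we = 0.1875 × 11.5 = 2.156 in².
F_nw = 0.6 F_EXX = 42 ksi.
φR_n = 0.75 × 42 × 2.156 = 67.92 kip.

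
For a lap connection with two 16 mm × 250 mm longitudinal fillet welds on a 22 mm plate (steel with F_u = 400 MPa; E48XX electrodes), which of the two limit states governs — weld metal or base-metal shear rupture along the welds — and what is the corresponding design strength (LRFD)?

φR_n ≈ 1220 kN (weld metal governs)

E48XX → F_EXX = 480 MPa.
t_e = 0.707 × 16 = 11.31 mm; L = 500 mm.
Weld metal: φR_n = 0.75 × 0.6 × 480 × 11.31 × 500 × 10⁻³ = 1222 kN.
Base metal (shear rupture): φR_n = 0.75 × 0.6 × 400 × 22 × 500 × 10⁻³ = 1980 kN.
Governing: weld metal.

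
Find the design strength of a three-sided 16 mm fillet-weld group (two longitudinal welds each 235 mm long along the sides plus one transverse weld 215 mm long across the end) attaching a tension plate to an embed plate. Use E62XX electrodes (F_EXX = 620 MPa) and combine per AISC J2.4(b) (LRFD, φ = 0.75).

t_e = 0.707 × 16 = 11.31 mm.
R_nwl = 0.6 × 620 × 11.31 × 470 × 10⁻³ = 1978 kN (longitudinal, 2 welds).
R_nwt = 0.6 × 620 × 11.31 × 215 × 10⁻³ = 904.7 kN (transverse, base value).
(i) R_nwl + R_nwt = 2883 kN; (ii) 0.85 R_nwl + 1.5 R_nwt = 3038 kN.
R_n = max = 3038 kN [governs: (ii)]; φR_n = 2279 kN.

φR_n ≈ 2280 kN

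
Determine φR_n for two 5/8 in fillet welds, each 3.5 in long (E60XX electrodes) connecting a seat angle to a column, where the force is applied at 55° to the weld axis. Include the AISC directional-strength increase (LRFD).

φR_n ≈ 114 kip

E60XX → F_EXX = 60 ksi.
t_e = 0.707 × 0.625 = 0.4419 in; A_we = 0.4419 × 7 = 3.093 in².
Directional factor: 1.0 + 0.5 sin^1.5(55°) = 1.371.
F_nw = 0.6 × 60 × 1.371 = 49.35 ksi.
φR_n = 0.75 × 49.35 × 3.093 = 114.5 kip.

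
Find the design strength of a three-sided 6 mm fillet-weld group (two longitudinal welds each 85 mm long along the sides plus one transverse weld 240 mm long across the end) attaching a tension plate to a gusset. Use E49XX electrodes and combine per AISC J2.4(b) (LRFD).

E49XX → F_EXX = 490 MPa.
t_e = 0.707 × 6 = 4.242 mm.
R_nwl = 0.6 × 490 × 4.242 × 170 × 10⁻³ = 212 kN (longitudinal, 2 welds).
R_nwt = 0.6 × 490 × 4.242 × 240 × 10⁻³ = 299.3 kN (transverse, base value).
(i) R_nwl + R_nwt = 511.3 kN; (ii) 0.85 R_nwl + 1.5 R_nwt = 629.2 kN.
R_n = max = 629.2 kN [governs: (ii)]; φR_n = 471.9 kN.

φR_n ≈ 472 kN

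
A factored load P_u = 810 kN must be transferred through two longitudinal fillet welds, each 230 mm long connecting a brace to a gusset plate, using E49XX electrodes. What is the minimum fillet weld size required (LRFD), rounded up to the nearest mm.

E49XX → F_EXX = 490 MPa.
Total weld length L = 460 mm.
Required throat t_e = P_u / (φ × 0.6 F_EXX × L) = 810 / (0.75 × 0.6 × 490 × 460 × 10⁻³) = 7.986 mm.
Required leg w = t_e / 0.707 = 11.3 mm → use 12 mm.

w = 12 mm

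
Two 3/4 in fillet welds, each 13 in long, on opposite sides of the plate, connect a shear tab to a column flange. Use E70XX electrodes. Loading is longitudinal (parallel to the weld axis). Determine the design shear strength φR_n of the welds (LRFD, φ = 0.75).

φR_n ≈ 434 kip

E70XX → F_EXX = 70 ksi.
Effective throat t_e = 0.707 × 0.75 = 0.5302 in.
Total length L = 26 in; A_we = 0.5302 × 26 = 13.79 in².
F_nw = 0.6 F_EXX = 0.6 × 70 = 42 ksi.
φR_n = 0.75 × 42 × 13.79 = 434.3 kip.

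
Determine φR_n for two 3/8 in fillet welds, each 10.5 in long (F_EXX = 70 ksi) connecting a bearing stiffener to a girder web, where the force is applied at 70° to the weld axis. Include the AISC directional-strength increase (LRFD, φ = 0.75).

t_e = 0.707 × 0.375 = 0.2651 in; A_we = 0.2651 × 21 = 5.568 in².
Directional factor: 1.0 + 0.5 sin^1.5(70°) = 1.455.
F_nw = 0.6 × 70 × 1.455 = 61.13 ksi.
φR_n = 0.75 × 61.13 × 5.568 = 255.3 kip.

φR_n ≈ 255 kip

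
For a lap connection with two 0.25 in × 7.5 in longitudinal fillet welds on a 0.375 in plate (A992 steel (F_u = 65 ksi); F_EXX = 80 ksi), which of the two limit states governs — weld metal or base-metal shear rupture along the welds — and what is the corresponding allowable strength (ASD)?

R_n/Ω ≈ 63.6 kips (weld metal governs)

t_e = 0.707 × 0.25 = 0.1767 in; L = 15 in.
Weld metal: R_n/Ω = (1/2.0) × 0.6 × 80 × 0.1767 × 15 = 63.63 kips.
Base metal (shear rupture): R_n/Ω = (1/2.0) × 0.6 × 65 × 0.375 × 15 = 109.7 kips.
Governing: weld metal.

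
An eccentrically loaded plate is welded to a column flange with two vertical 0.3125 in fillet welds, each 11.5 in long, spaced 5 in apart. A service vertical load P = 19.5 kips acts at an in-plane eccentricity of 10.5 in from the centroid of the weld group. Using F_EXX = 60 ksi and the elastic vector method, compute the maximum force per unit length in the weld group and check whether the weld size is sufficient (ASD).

Total weld length L_w = 23 in. Treat welds as unit-width lines.
Polar moment about centroid: J = 2[d³/12 + d(b/2)²] = 2[11.5³/12 + 11.5×2.5²] = 397.2 in³.
Direct shear f_v = P/L_w = 19.5 / 23 = 0.8478 kip/in (vertical).
Torsion M = P·e = 19.5 × 10.5 = 204.75 kip·in.
Critical point at (x, y) = (2.5, 5.75) from centroid. f_tx = M·y/J = 2.964 kip/in; f_ty = M·x/J = 1.289 kip/in.
Resultant f_max = √[f_tx² + (f_v + f_ty)²] = √[2.964² + (0.8478 + 1.289)²] = 3.654 kip/in.
Capacity per unit length: r_n/Ω = (1/2.0) × 0.6 × 60 × (0.707 × 0.3125) = 3.977 kip/in.
3.654 ≤ 3.977 → adequate.

f_max ≈ 3.65 kip/in; adequate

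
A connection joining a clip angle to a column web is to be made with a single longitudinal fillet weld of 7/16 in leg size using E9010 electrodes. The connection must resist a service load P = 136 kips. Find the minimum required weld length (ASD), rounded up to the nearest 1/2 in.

E90XX → F_EXX = 90 ksi.
Throat t_e = 0.707 × 0.4375 = 0.3093 in.
r_n/Ω = (0.6 × 90 × 0.3093) / 2.0 = 8.351 kip/in.
L_req = P / (r_n/Ω) = 136 / 8.351 = 16.28 in total.
Round up → use L = 16.5 in.

L = 16.5 in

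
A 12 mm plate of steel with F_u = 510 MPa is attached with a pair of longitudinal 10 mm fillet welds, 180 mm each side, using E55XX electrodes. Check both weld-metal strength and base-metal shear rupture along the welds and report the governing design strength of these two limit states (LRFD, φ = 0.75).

φR_n ≈ 630 kN (weld metal governs)

E55XX → F_EXX = 550 MPa.
t_e = 0.707 × 10 = 7.07 mm; L = 360 mm.
Weld metal: φR_n = 0.75 × 0.6 × 550 × 7.07 × 360 × 10⁻³ = 629.9 kN.
Base metal (shear rupture): φR_n = 0.75 × 0.6 × 510 × 12 × 360 × 10⁻³ = 991.4 kN.
Governing: weld metal.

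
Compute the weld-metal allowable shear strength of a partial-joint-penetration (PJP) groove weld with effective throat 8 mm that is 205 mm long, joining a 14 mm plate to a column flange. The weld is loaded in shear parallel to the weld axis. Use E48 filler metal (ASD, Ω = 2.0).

E48XX → F_EXX = 480 MPa.
Effective throat (given) t_e = 8 mm.
A_we = 8 × 205 = 1640 mm².
F_nw = 0.6 F_EXX = 288 MPa.
R_n/Ω = (288 × 1640) / 2.0 × 10⁻³ = 236.2 kN.

R_n/Ω ≈ 236 kN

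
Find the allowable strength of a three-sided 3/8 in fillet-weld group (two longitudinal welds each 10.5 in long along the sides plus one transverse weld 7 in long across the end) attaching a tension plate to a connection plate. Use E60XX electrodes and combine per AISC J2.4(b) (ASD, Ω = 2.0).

R_n/Ω ≈ 135 kips

E60XX → F_EXX = 60 ksi.
t_e = 0.707 × 0.375 = 0.2651 in.
R_nwl = 0.6 × 60 × 0.2651 × 21 = 200.4 kips (longitudinal, 2 welds).
R_nwt = 0.6 × 60 × 0.2651 × 7 = 66.81 kips (transverse, base value).
(i) R_nwl + R_nwt = 267.2 kips; (ii) 0.85 R_nwl + 1.5 R_nwt = 270.6 kips.
R_n = max = 270.6 kips [governs: (ii)]; R_n/Ω = 135.3 kips.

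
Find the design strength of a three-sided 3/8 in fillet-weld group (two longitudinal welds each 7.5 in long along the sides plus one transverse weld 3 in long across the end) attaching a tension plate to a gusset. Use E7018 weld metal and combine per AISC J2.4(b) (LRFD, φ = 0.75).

φR_n ≈ 150 kips

E70XX → F_EXX = 70 ksi.
t_e = 0.707 × 0.375 = 0.2651 in.
R_nwl = 0.6 × 70 × 0.2651 × 15 = 167 kips (longitudinal, 2 welds).
R_nwt = 0.6 × 70 × 0.2651 × 3 = 33.41 kips (transverse, base value).
(i) R_nwl + R_nwt = 200.4 kips; (ii) 0.85 R_nwl + 1.5 R_nwt = 192.1 kips.
R_n = max = 200.4 kips [governs: (i)]; φR_n = 150.3 kips.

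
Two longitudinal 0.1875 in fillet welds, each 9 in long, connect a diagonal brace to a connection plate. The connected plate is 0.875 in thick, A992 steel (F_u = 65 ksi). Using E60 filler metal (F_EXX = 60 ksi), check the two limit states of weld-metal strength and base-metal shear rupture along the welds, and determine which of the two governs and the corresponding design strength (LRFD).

φR_n ≈ 64.4 kips (weld metal governs)

t_e = 0.707 × 0.1875 = 0.1326 in; L = 18 in.
Weld metal: φR_n = 0.75 × 0.6 × 60 × 0.1326 × 18 = 64.43 kips.
Base metal (shear rupture): φR_n = 0.75 × 0.6 × 65 × 0.875 × 18 = 460.7 kips.
Governing: weld metal.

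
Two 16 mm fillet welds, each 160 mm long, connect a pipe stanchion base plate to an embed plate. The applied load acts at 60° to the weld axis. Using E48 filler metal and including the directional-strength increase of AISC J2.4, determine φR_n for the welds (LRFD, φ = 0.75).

φR_n ≈ 1100 kN

E48XX → F_EXX = 480 MPa.
t_e = 0.707 × 16 = 11.31 mm; A_we = 11.31 × 320 = 3620 mm².
Directional factor: 1.0 + 0.5 sin^1.5(60°) = 1.403.
F_nw = 0.6 × 480 × 1.403 = 404.1 MPa.
φR_n = 0.75 × 404.1 × 3620 × 10⁻³ = 1097 kN.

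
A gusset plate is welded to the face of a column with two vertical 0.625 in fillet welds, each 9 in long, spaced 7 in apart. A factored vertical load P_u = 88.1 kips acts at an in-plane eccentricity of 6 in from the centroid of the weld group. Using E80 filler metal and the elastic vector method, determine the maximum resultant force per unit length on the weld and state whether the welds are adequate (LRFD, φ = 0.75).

f_max ≈ 12.4 kip/in; adequate

E80XX → F_EXX = 80 ksi.
Total weld length L_w = 18 in. Treat welds as unit-width lines.
Polar moment about centroid: J = 2[d³/12 + d(b/2)²] = 2[9³/12 + 9×3.5²] = 342 in³.
Direct shear f_v = P/L_w = 88.1 / 18 = 4.894 kip/in (vertical).
Torsion M = P·e = 88.1 × 6 = 528.6 kip·in.
Critical point at (x, y) = (3.5, 4.5) from centroid. f_tx = M·y/J = 6.955 kip/in; f_ty = M·x/J = 5.41 kip/in.
Resultant f_max = √[f_tx² + (f_v + f_ty)²] = √[6.955² + (4.894 + 5.41)²] = 12.43 kip/in.
Capacity per unit length: φr_n = 0.75 × 0.6 × 80 × (0.707 × 0.625) = 15.91 kip/in.
12.43 ≤ 15.91 → adequate.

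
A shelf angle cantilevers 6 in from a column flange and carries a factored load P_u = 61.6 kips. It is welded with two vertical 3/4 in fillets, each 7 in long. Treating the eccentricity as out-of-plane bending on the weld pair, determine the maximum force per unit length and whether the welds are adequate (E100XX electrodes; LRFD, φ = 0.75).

E100XX → F_EXX = 100 ksi.
L_w = 2 × 7 = 14 in; section modulus (unit throat) S = 2 × L²/6 = 16.33 in².
Direct shear f_v = P/L_w = 61.6/14 = 4.4 kip/in.
Moment M = P × e = 61.6 × 6 = 369.6 kip·in; bending f_b = M/S = 22.63 kip/in.
f_max = √(f_v² + f_b²) = √(4.4² + 22.63²) = 23.05 kip/in.
φr_n = 0.75 × 0.6 × 100 × (0.707 × 0.75) = 23.86 kip/in → adequate.

f_max ≈ 23.1 kip/in; adequate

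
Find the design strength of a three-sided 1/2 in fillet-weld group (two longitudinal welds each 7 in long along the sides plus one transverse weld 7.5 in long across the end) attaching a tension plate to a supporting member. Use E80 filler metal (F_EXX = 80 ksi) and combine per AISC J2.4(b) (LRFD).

t_e = 0.707 × 0.5 = 0.3535 in.
R_nwl = 0.6 × 80 × 0.3535 × 14 = 237.6 kips (longitudinal, 2 welds).
R_nwt = 0.6 × 80 × 0.3535 × 7.5 = 127.3 kips (transverse, base value).
(i) R_nwl + R_nwt = 364.8 kips; (ii) 0.85 R_nwl + 1.5 R_nwt = 392.8 kips.
R_n = max = 392.8 kips [governs: (ii)]; φR_n = 294.6 kips.

φR_n ≈ 295 kips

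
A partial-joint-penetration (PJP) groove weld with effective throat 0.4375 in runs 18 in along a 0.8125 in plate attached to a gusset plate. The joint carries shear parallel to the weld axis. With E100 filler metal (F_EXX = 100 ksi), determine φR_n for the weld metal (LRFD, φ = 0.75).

Effective throat (given) t_e = 0.4375 in.
A_we = 0.4375 × 18 = 7.875 in².
F_nw = 0.6 F_EXX = 60 ksi.
φR_n = 0.75 × 60 × 7.875 = 354.4 kips.

φR_n ≈ 354 kips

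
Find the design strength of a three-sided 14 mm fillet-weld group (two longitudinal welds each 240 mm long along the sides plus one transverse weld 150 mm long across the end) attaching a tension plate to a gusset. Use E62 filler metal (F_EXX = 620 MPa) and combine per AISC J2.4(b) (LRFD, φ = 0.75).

t_e = 0.707 × 14 = 9.898 mm.
R_nwl = 0.6 × 620 × 9.898 × 480 × 10⁻³ = 1767 kN (longitudinal, 2 welds).
R_nwt = 0.6 × 620 × 9.898 × 150 × 10⁻³ = 552.3 kN (transverse, base value).
(i) R_nwl + R_nwt = 2320 kN; (ii) 0.85 R_nwl + 1.5 R_nwt = 2331 kN.
R_n = max = 2331 kN [governs: (ii)]; φR_n = 1748 kN.

φR_n ≈ 1750 kN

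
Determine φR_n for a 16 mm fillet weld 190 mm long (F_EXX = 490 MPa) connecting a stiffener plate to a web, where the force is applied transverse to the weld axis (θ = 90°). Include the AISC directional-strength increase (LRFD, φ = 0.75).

φR_n ≈ 711 kN

t_e = 0.707 × 16 = 11.31 mm; A_we = 11.31 × 190 = 2149 mm².
Directional factor: 1.0 + 0.5 sin^1.5(90°) = 1.5.
F_nw = 0.6 × 490 × 1.5 = 441 MPa.
φR_n = 0.75 × 441 × 2149 × 10⁻³ = 710.9 kN.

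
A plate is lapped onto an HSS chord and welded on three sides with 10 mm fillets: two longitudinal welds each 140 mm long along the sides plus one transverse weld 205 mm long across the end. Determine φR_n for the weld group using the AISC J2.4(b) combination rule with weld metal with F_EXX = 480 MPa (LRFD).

t_e = 0.707 × 10 = 7.07 mm.
R_nwl = 0.6 × 480 × 7.07 × 280 × 10⁻³ = 570.1 kN (longitudinal, 2 welds).
R_nwt = 0.6 × 480 × 7.07 × 205 × 10⁻³ = 417.4 kN (transverse, base value).
(i) R_nwl + R_nwt = 987.5 kN; (ii) 0.85 R_nwl + 1.5 R_nwt = 1111 kN.
R_n = max = 1111 kN [governs: (ii)]; φR_n = 833 kN.

φR_n ≈ 833 kN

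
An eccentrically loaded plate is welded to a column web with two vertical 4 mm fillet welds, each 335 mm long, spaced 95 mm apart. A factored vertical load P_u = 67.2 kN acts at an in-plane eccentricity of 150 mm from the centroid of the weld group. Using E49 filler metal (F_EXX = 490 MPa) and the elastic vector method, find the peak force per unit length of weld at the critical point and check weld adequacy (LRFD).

Total weld length L_w = 670 mm. Treat welds as unit-width lines.
Polar moment about centroid: J = 2[d³/12 + d(b/2)²] = 2[335³/12 + 335×47.5²] = 7778000 mm³.
Direct shear f_v = P/L_w = 67.2×10³ / 670 = 100.3 N/mm (vertical).
Torsion M = P·e = 67.2×10³ × 150 = 10080000 N·mm.
Critical point at (x, y) = (47.5, 167.5) from centroid. f_tx = M·y/J = 217.1 N/mm; f_ty = M·x/J = 61.56 N/mm.
Resultant f_max = √[f_tx² + (f_v + f_ty)²] = √[217.1² + (100.3 + 61.56)²] = 270.8 N/mm.
Capacity per unit length: φr_n = 0.75 × 0.6 × 490 × (0.707 × 4) = 623.6 N/mm.
270.8 ≤ 623.6 → adequate.

f_max ≈ 271 N/mm; adequate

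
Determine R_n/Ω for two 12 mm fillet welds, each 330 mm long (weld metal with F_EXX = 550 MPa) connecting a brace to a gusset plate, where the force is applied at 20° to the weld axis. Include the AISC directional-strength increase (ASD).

t_e = 0.707 × 12 = 8.484 mm; A_we = 8.484 × 660 = 5599 mm².
Directional factor: 1.0 + 0.5 sin^1.5(20°) = 1.1.
F_nw = 0.6 × 550 × 1.1 = 363 MPa.
R_n/Ω = (363 × 5599) / 2.0 × 10⁻³ = 1016 kN.

R_n/Ω ≈ 1020 kN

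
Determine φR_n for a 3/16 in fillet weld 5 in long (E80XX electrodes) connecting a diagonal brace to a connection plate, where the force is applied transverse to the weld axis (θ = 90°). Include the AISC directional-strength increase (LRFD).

E80XX → F_EXX = 80 ksi.
t_e = 0.707 × 0.1875 = 0.1326 in; A_we = 0.1326 × 5 = 0.6628 in².
Directional factor: 1.0 + 0.5 sin^1.5(90°) = 1.5.
F_nw = 0.6 × 80 × 1.5 = 72 ksi.
φR_n = 0.75 × 72 × 0.6628 = 35.79 kips.

φR_n ≈ 35.8 kips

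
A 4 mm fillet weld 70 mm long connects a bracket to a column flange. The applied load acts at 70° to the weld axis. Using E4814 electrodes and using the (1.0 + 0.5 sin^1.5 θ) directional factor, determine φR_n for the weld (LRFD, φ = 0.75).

E48XX → F_EXX = 480 MPa.
t_e = 0.707 × 4 = 2.828 mm; A_we = 2.828 × 70 = 198 mm².
Directional factor: 1.0 + 0.5 sin^1.5(70°) = 1.455.
F_nw = 0.6 × 480 × 1.455 = 419.2 MPa.
φR_n = 0.75 × 419.2 × 198 × 10⁻³ = 62.23 kN.

φR_n ≈ 62.2 kN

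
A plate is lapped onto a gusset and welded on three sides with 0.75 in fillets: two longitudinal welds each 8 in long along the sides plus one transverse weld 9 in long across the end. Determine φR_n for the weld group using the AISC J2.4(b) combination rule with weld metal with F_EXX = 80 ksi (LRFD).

t_e = 0.707 × 0.75 = 0.5302 in.
R_nwl = 0.6 × 80 × 0.5302 × 16 = 407.2 kips (longitudinal, 2 welds).
R_nwt = 0.6 × 80 × 0.5302 × 9 = 229.1 kips (transverse, base value).
(i) R_nwl + R_nwt = 636.3 kips; (ii) 0.85 R_nwl + 1.5 R_nwt = 689.7 kips.
R_n = max = 689.7 kips [governs: (ii)]; φR_n = 517.3 kips.

φR_n ≈ 517 kips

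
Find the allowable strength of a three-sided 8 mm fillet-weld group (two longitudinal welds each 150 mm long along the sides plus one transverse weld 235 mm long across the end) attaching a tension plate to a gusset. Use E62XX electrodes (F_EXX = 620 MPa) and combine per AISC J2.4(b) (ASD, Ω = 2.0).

t_e = 0.707 × 8 = 5.656 mm.
R_nwl = 0.6 × 620 × 5.656 × 300 × 10⁻³ = 631.2 kN (longitudinal, 2 welds).
R_nwt = 0.6 × 620 × 5.656 × 235 × 10⁻³ = 494.4 kN (transverse, base value).
(i) R_nwl + R_nwt = 1126 kN; (ii) 0.85 R_nwl + 1.5 R_nwt = 1278 kN.
R_n = max = 1278 kN [governs: (ii)]; R_n/Ω = 639.1 kN.

R_n/Ω ≈ 639 kN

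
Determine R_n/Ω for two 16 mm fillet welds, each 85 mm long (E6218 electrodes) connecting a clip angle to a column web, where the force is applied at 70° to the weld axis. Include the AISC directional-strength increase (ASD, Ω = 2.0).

R_n/Ω ≈ 521 kN

E62XX → F_EXX = 620 MPa.
t_e = 0.707 × 16 = 11.31 mm; A_we = 11.31 × 170 = 1923 mm².
Directional factor: 1.0 + 0.5 sin^1.5(70°) = 1.455.
F_nw = 0.6 × 620 × 1.455 = 541.4 MPa.
R_n/Ω = (541.4 × 1923) / 2.0 × 10⁻³ = 520.6 kN.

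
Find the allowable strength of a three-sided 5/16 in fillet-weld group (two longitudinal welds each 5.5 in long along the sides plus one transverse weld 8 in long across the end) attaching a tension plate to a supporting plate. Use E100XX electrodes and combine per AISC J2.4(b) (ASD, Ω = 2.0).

E100XX → F_EXX = 100 ksi.
t_e = 0.707 × 0.3125 = 0.2209 in.
R_nwl = 0.6 × 100 × 0.2209 × 11 = 145.8 kips (longitudinal, 2 welds).
R_nwt = 0.6 × 100 × 0.2209 × 8 = 106 kips (transverse, base value).
(i) R_nwl + R_nwt = 251.9 kips; (ii) 0.85 R_nwl + 1.5 R_nwt = 283 kips.
R_n = max = 283 kips [governs: (ii)]; R_n/Ω = 141.5 kips.

R_n/Ω ≈ 142 kips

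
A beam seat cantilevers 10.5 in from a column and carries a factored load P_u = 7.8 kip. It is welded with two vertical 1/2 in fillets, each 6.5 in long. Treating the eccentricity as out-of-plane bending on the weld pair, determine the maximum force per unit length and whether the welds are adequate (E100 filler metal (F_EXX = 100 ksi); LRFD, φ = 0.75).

L_w = 2 × 6.5 = 13 in; section modulus (unit throat) S = 2 × L²/6 = 14.08 in².
Direct shear f_v = P/L_w = 7.8/13 = 0.6 kip/in.
Moment M = P × e = 7.8 × 10.5 = 81.9 kip·in; bending f_b = M/S = 5.815 kip/in.
f_max = √(f_v² + f_b²) = √(0.6² + 5.815²) = 5.846 kip/in.
φr_n = 0.75 × 0.6 × 100 × (0.707 × 0.5) = 15.91 kip/in → adequate.

f_max ≈ 5.85 kip/in; adequate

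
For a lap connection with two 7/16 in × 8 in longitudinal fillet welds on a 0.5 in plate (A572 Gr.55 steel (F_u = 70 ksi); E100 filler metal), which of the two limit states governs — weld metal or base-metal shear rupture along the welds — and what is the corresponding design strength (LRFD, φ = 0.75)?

E100XX → F_EXX = 100 ksi.
t_e = 0.707 × 0.4375 = 0.3093 in; L = 16 in.
Weld metal: φR_n = 0.75 × 0.6 × 100 × 0.3093 × 16 = 222.7 kips.
Base metal (shear rupture): φR_n = 0.75 × 0.6 × 70 × 0.5 × 16 = 252 kips.
Governing: weld metal.

φR_n ≈ 223 kips (weld metal governs)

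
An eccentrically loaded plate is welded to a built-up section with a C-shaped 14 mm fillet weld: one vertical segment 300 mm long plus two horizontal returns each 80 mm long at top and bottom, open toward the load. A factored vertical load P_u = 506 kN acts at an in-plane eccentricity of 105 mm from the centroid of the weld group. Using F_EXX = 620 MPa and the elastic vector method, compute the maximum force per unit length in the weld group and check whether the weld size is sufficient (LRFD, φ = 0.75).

Total weld length L_w = 460 mm. Treat welds as unit-width lines.
Centroid: x̄ = 2×80×40 / 460 = 13.91 mm from the vertical weld.
Polar moment about centroid: J = I_x + I_y = [300³/12 + 2×80×150²] + [300×13.91² + 2(80³/12 + 80×26.09²)] = 6102000 mm³.
Direct shear f_v = P/L_w = 506×10³ / 460 = 1100 N/mm (vertical).
Torsion M = P·e = 506×10³ × 105 = 53130000 N·mm.
Critical point at (x, y) = (66.09, 150) from centroid. f_tx = M·y/J = 1306 N/mm; f_ty = M·x/J = 575.4 N/mm.
Resultant f_max = √[f_tx² + (f_v + f_ty)²] = √[1306² + (1100 + 575.4)²] = 2124 N/mm.
Capacity per unit length: φr_n = 0.75 × 0.6 × 620 × (0.707 × 14) = 2762 N/mm.
2124 ≤ 2762 → adequate.

f_max ≈ 2120 N/mm; adequate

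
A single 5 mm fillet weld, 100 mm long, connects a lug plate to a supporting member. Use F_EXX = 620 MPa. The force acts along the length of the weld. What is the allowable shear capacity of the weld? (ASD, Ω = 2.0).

Effective throat t_e = 0.707 × 5 = 3.535 mm.
Total length L = 100 mm; A_we = 3.535 × 100 = 353.5 mm².
F_nw = 0.6 F_EXX = 0.6 × 620 = 372 MPa.
R_n = 372 × 353.5 × 10⁻³ = 131.5 kN; R_n/Ω = 131.5/2.0 = 65.75 kN.

R_n/Ω ≈ 65.8 kN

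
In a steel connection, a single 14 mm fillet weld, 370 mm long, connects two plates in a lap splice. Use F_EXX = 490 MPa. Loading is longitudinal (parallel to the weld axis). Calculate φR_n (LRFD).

Effective throat t_e = 0.707 × 14 = 9.898 mm.
Total length L = 370 mm; A_we = 9.898 × 370 = 3662 mm².
F_nw = 0.6 F_EXX = 0.6 × 490 = 294 MPa.
φR_n = 0.75 × 294 × 3662 × 10⁻³ = 807.5 kN.

φR_n ≈ 808 kN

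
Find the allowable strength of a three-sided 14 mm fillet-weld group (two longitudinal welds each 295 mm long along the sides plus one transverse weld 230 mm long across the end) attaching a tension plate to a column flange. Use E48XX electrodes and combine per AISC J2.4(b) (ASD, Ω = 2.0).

E48XX → F_EXX = 480 MPa.
t_e = 0.707 × 14 = 9.898 mm.
R_nwl = 0.6 × 480 × 9.898 × 590 × 10⁻³ = 1682 kN (longitudinal, 2 welds).
R_nwt = 0.6 × 480 × 9.898 × 230 × 10⁻³ = 655.6 kN (transverse, base value).
(i) R_nwl + R_nwt = 2338 kN; (ii) 0.85 R_nwl + 1.5 R_nwt = 2413 kN.
R_n = max = 2413 kN [governs: (ii)]; R_n/Ω = 1207 kN.

R_n/Ω ≈ 1210 kN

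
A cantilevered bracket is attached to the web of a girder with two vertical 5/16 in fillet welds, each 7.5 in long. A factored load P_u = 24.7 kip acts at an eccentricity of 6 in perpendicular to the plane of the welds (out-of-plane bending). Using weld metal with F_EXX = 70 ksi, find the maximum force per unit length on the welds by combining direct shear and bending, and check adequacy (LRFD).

f_max ≈ 8.07 kip/in; NOT adequate

L_w = 2 × 7.5 = 15 in; section modulus (unit throat) S = 2 × L²/6 = 18.75 in².
Direct shear f_v = P/L_w = 24.7/15 = 1.647 kip/in.
Moment M = P × e = 24.7 × 6 = 148.2 kip·in; bending f_b = M/S = 7.904 kip/in.
f_max = √(f_v² + f_b²) = √(1.647² + 7.904²) = 8.074 kip/in.
φr_n = 0.75 × 0.6 × 70 × (0.707 × 0.3125) = 6.96 kip/in → NOT adequate.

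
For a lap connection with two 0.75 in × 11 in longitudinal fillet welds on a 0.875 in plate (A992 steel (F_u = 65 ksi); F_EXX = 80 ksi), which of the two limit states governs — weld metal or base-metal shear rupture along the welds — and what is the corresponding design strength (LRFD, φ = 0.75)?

t_e = 0.707 × 0.75 = 0.5302 in; L = 22 in.
Weld metal: φR_n = 0.75 × 0.6 × 80 × 0.5302 × 22 = 420 kips.
Base metal (shear rupture): φR_n = 0.75 × 0.6 × 65 × 0.875 × 22 = 563.1 kips.
Governing: weld metal.

φR_n ≈ 420 kips (weld metal governs)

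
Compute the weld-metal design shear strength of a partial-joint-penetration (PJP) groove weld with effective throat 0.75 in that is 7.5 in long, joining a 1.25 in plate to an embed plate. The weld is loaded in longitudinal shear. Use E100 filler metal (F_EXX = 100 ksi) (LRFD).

Effective throat (given) t_e = 0.75 in.
A_we = 0.75 × 7.5 = 5.625 in².
F_nw = 0.6 F_EXX = 60 ksi.
φR_n = 0.75 × 60 × 5.625 = 253.1 kip.

φR_n ≈ 253 kip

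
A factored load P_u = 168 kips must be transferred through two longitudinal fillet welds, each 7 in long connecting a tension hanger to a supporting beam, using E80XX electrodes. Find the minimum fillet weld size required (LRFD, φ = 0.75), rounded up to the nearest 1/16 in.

w = 1/2 in

E80XX → F_EXX = 80 ksi.
Total weld length L = 14 in.
Required throat t_e = P_u / (φ × 0.6 F_EXX × L) = 168 / (0.75 × 0.6 × 80 × 14) = 0.3333 in.
Required leg w = t_e / 0.707 = 0.4715 in → use 1/2 in.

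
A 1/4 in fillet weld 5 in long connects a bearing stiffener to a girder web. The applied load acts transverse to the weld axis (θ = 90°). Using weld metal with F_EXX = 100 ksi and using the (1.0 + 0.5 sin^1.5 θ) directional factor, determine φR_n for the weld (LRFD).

t_e = 0.707 × 0.25 = 0.1767 in; A_we = 0.1767 × 5 = 0.8837 in².
Directional factor: 1.0 + 0.5 sin^1.5(90°) = 1.5.
F_nw = 0.6 × 100 × 1.5 = 90 ksi.
φR_n = 0.75 × 90 × 0.8837 = 59.65 kips.

φR_n ≈ 59.7 kips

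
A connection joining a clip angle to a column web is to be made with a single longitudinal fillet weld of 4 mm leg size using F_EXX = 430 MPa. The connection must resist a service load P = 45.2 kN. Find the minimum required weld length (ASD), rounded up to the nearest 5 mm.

Throat t_e = 0.707 × 4 = 2.828 mm.
r_n/Ω = (0.6 × 430 × 2.828) / 2.0 = 364.8 N/mm = 0.3648 kN/mm.
L_req = P / (r_n/Ω) = 45.2 / 0.3648 = 123.9 mm total.
Round up → use L = 125 mm.

L = 125 mm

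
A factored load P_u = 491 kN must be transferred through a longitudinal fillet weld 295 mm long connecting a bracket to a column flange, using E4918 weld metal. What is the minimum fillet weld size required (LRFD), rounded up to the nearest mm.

w = 11 mm

E49XX → F_EXX = 490 MPa.
Total weld length L = 295 mm.
Required throat t_e = P_u / (φ × 0.6 F_EXX × L) = 491 / (0.75 × 0.6 × 490 × 295 × 10⁻³) = 7.548 mm.
Required leg w = t_e / 0.707 = 10.68 mm → use 11 mm.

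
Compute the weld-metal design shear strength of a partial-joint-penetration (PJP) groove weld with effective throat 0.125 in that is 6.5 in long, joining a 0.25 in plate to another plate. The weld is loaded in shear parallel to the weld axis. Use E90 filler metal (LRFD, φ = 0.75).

φR_n ≈ 32.9 kip

E90XX → F_EXX = 90 ksi.
Effective throat (given) t_e = 0.125 in.
A_we = 0.125 × 6.5 = 0.8125 in².
F_nw = 0.6 F_EXX = 54 ksi.
φR_n = 0.75 × 54 × 0.8125 = 32.91 kip.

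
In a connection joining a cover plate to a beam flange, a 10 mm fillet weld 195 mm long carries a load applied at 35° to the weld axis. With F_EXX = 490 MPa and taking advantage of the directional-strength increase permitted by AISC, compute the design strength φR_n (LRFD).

t_e = 0.707 × 10 = 7.07 mm; A_we = 7.07 × 195 = 1379 mm².
Directional factor: 1.0 + 0.5 sin^1.5(35°) = 1.217.
F_nw = 0.6 × 490 × 1.217 = 357.9 MPa.
φR_n = 0.75 × 357.9 × 1379 × 10⁻³ = 370 kN.

φR_n ≈ 370 kN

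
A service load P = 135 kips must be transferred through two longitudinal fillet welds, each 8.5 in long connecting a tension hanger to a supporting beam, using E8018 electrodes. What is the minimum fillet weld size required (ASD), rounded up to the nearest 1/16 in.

E80XX → F_EXX = 80 ksi.
Total weld length L = 17 in.
Required throat t_e = P × Ω / (0.6 F_EXX × L) = 135 × 2.0 / (0.6 × 80 × 17) = 0.3309 in.
Required leg w = t_e / 0.707 = 0.468 in → use 1/2 in.

w = 1/2 in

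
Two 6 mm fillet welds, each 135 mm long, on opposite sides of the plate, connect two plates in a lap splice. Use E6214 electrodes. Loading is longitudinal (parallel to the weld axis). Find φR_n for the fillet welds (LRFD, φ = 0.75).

φR_n ≈ 320 kN

E62XX → F_EXX = 620 MPa.
Effective throat t_e = 0.707 × 6 = 4.242 mm.
Total length L = 270 mm; A_we = 4.242 × 270 = 1145 mm².
F_nw = 0.6 F_EXX = 0.6 × 620 = 372 MPa.
φR_n = 0.75 × 372 × 1145 × 10⁻³ = 319.5 kN.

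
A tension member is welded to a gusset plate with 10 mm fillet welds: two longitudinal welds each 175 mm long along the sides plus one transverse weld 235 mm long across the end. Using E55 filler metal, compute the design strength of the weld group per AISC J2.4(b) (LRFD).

φR_n ≈ 1140 kN

E55XX → F_EXX = 550 MPa.
t_e = 0.707 × 10 = 7.07 mm.
R_nwl = 0.6 × 550 × 7.07 × 350 × 10⁻³ = 816.6 kN (longitudinal, 2 welds).
R_nwt = 0.6 × 550 × 7.07 × 235 × 10⁻³ = 548.3 kN (transverse, base value).
(i) R_nwl + R_nwt = 1365 kN; (ii) 0.85 R_nwl + 1.5 R_nwt = 1517 kN.
R_n = max = 1517 kN [governs: (ii)]; φR_n = 1137 kN.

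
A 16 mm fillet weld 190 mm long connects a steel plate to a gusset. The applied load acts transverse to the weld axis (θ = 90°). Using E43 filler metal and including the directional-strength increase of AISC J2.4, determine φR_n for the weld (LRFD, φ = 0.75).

E43XX → F_EXX = 430 MPa.
t_e = 0.707 × 16 = 11.31 mm; A_we = 11.31 × 190 = 2149 mm².
Directional factor: 1.0 + 0.5 sin^1.5(90°) = 1.5.
F_nw = 0.6 × 430 × 1.5 = 387 MPa.
φR_n = 0.75 × 387 × 2149 × 10⁻³ = 623.8 kN.

φR_n ≈ 624 kN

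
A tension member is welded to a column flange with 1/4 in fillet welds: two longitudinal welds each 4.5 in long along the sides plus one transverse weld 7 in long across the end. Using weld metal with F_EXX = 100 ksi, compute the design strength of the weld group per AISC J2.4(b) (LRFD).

t_e = 0.707 × 0.25 = 0.1767 in.
R_nwl = 0.6 × 100 × 0.1767 × 9 = 95.44 kips (longitudinal, 2 welds).
R_nwt = 0.6 × 100 × 0.1767 × 7 = 74.23 kips (transverse, base value).
(i) R_nwl + R_nwt = 169.7 kips; (ii) 0.85 R_nwl + 1.5 R_nwt = 192.5 kips.
R_n = max = 192.5 kips [governs: (ii)]; φR_n = 144.4 kips.

φR_n ≈ 144 kips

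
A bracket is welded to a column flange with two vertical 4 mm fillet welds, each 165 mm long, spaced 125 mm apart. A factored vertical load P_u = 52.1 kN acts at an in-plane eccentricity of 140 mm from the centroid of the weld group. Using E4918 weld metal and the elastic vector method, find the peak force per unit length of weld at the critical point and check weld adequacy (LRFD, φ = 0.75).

f_max ≈ 483 N/mm; adequate

E49XX → F_EXX = 490 MPa.
Total weld length L_w = 330 mm. Treat welds as unit-width lines.
Polar moment about centroid: J = 2[d³/12 + d(b/2)²] = 2[165³/12 + 165×62.5²] = 2038000 mm³.
Direct shear f_v = P/L_w = 52.1×10³ / 330 = 157.9 N/mm (vertical).
Torsion M = P·e = 52.1×10³ × 140 = 7294000 N·mm.
Critical point at (x, y) = (62.5, 82.5) from centroid. f_tx = M·y/J = 295.3 N/mm; f_ty = M·x/J = 223.7 N/mm.
Resultant f_max = √[f_tx² + (f_v + f_ty)²] = √[295.3² + (157.9 + 223.7)²] = 482.5 N/mm.
Capacity per unit length: φr_n = 0.75 × 0.6 × 490 × (0.707 × 4) = 623.6 N/mm.
482.5 ≤ 623.6 → adequate.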